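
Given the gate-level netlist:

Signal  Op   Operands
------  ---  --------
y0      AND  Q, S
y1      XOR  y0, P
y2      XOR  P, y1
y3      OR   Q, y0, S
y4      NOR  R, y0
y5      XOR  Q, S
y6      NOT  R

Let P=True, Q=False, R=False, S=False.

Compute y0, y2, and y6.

y0 = False, y2 = False, y6 = True

y0 = Q AND S = False AND False = False
y1 = y0 XOR P = False XOR True = True
y2 = P XOR y1 = True XOR True = False
y6 = NOT R = NOT False = True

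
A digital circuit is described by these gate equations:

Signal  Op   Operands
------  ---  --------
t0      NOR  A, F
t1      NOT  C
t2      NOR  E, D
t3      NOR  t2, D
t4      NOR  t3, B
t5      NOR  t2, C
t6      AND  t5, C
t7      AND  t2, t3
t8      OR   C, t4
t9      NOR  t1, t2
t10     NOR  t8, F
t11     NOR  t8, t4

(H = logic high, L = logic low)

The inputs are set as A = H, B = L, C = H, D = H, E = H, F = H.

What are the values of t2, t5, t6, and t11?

t2 = E NOR D = H NOR H = L
t3 = t2 NOR D = L NOR H = L
t4 = t3 NOR B = L NOR L = H
t5 = t2 NOR C = L NOR H = L
t6 = t5 AND C = L AND H = L
t8 = C OR t4 = H OR H = H
t11 = t8 NOR t4 = H NOR H = L

t2 = L, t5 = L, t6 = L, t11 = L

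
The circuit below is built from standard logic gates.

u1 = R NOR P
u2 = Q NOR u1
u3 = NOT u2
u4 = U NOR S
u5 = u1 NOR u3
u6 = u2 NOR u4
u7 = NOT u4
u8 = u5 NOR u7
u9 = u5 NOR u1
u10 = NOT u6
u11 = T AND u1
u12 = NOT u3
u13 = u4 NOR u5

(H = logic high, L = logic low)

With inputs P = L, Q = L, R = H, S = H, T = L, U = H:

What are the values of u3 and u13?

u3 = L  u13 = L

u1 = R NOR P = H NOR L = L
u2 = Q NOR u1 = L NOR L = H
u3 = NOT u2 = NOT H = L
u4 = U NOR S = H NOR H = L
u5 = u1 NOR u3 = L NOR L = H
u13 = u4 NOR u5 = L NOR H = L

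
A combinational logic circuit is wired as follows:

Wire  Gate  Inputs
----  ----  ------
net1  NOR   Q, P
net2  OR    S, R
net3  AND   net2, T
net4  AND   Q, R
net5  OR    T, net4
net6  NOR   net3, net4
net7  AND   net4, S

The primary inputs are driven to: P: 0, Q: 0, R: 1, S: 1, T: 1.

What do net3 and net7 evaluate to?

net2 = S OR R = 1 OR 1 = 1
net3 = net2 AND T = 1 AND 1 = 1
net4 = Q AND R = 0 AND 1 = 0
net7 = net4 AND S = 0 AND 1 = 0

net3 = 1; net7 = 0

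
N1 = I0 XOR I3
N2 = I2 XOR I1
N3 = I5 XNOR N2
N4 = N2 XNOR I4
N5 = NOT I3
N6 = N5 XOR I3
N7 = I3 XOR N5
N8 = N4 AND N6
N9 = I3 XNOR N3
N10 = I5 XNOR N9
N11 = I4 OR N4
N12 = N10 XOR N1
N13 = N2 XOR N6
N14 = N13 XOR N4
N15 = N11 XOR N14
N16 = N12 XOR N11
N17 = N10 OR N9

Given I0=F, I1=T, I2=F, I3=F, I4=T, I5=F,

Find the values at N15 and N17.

N15 = F, N17 = T

N2 = I2 XOR I1 = F XOR T = T
N3 = I5 XNOR N2 = F XNOR T = F
N4 = N2 XNOR I4 = T XNOR T = T
N5 = NOT I3 = NOT F = T
N6 = N5 XOR I3 = T XOR F = T
N9 = I3 XNOR N3 = F XNOR F = T
N10 = I5 XNOR N9 = F XNOR T = F
N11 = I4 OR N4 = T OR T = T
N13 = N2 XOR N6 = T XOR T = F
N14 = N13 XOR N4 = F XOR T = T
N15 = N11 XOR N14 = T XOR T = F
N17 = N10 OR N9 = F OR T = T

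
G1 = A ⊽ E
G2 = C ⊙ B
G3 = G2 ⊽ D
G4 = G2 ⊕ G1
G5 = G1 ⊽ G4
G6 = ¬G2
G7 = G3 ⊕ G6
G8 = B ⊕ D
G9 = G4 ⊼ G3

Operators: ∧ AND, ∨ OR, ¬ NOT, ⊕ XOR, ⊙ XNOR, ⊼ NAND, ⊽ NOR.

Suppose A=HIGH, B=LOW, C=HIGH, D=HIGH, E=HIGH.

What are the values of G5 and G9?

G5 = HIGH, G9 = HIGH

G1 = A NOR E = HIGH NOR HIGH = LOW
G2 = C XNOR B = HIGH XNOR LOW = LOW
G3 = G2 NOR D = LOW NOR HIGH = LOW
G4 = G2 XOR G1 = LOW XOR LOW = LOW
G5 = G1 NOR G4 = LOW NOR LOW = HIGH
G9 = G4 NAND G3 = LOW NAND LOW = HIGH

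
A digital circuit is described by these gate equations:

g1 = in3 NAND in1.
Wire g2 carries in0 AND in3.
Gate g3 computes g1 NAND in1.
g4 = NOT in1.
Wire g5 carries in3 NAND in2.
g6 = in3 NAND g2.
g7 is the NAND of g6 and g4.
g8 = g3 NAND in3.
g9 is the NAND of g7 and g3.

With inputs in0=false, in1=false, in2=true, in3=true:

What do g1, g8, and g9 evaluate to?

g1 = in3 NAND in1 = true NAND false = true
g2 = in0 AND in3 = false AND true = false
g3 = g1 NAND in1 = true NAND false = true
g4 = NOT in1 = NOT false = true
g6 = in3 NAND g2 = true NAND false = true
g7 = g6 NAND g4 = true NAND true = false
g8 = g3 NAND in3 = true NAND true = false
g9 = g7 NAND g3 = false NAND true = true

g1 = true  g8 = false  g9 = true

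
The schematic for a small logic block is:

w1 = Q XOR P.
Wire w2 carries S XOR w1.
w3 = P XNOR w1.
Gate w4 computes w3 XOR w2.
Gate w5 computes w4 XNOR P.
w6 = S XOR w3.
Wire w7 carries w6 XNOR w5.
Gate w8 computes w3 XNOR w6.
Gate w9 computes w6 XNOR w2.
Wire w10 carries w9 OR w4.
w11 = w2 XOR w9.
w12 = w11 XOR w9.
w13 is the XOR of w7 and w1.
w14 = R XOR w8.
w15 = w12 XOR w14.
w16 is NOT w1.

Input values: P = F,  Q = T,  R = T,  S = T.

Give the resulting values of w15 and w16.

w15 = T, w16 = F

w1 = Q XOR P = T XOR F = T
w2 = S XOR w1 = T XOR T = F
w3 = P XNOR w1 = F XNOR T = F
w6 = S XOR w3 = T XOR F = T
w8 = w3 XNOR w6 = F XNOR T = F
w9 = w6 XNOR w2 = T XNOR F = F
w11 = w2 XOR w9 = F XOR F = F
w12 = w11 XOR w9 = F XOR F = F
w14 = R XOR w8 = T XOR F = T
w15 = w12 XOR w14 = F XOR T = T
w16 = NOT w1 = NOT T = F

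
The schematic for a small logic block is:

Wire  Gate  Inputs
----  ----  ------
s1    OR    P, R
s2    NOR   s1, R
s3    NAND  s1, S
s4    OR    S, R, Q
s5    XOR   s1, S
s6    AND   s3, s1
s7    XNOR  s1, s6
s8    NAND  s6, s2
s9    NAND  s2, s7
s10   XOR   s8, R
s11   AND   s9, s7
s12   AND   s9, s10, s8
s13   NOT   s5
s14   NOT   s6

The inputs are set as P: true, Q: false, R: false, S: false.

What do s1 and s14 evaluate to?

s1 = true, s14 = false

s1 = P OR R = true OR false = true
s3 = s1 NAND S = true NAND false = true
s6 = s3 AND s1 = true AND true = true
s14 = NOT s6 = NOT true = false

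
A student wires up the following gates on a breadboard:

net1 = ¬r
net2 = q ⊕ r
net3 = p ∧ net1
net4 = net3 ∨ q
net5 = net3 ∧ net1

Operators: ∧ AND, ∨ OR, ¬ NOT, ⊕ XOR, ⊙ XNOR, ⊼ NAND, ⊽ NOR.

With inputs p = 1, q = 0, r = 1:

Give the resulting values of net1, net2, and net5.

net1 = NOT r = NOT 1 = 0
net2 = q XOR r = 0 XOR 1 = 1
net3 = p AND net1 = 1 AND 0 = 0
net5 = net3 AND net1 = 0 AND 0 = 0

net1 = 0; net2 = 1; net5 = 0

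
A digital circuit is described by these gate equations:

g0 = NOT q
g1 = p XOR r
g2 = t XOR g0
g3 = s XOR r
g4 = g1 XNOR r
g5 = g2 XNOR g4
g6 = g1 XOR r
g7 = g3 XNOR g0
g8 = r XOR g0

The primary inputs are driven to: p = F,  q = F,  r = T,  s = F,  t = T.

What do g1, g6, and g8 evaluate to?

g0 = NOT q = NOT F = T
g1 = p XOR r = F XOR T = T
g6 = g1 XOR r = T XOR T = F
g8 = r XOR g0 = T XOR T = F

g1 = T  g6 = F  g8 = F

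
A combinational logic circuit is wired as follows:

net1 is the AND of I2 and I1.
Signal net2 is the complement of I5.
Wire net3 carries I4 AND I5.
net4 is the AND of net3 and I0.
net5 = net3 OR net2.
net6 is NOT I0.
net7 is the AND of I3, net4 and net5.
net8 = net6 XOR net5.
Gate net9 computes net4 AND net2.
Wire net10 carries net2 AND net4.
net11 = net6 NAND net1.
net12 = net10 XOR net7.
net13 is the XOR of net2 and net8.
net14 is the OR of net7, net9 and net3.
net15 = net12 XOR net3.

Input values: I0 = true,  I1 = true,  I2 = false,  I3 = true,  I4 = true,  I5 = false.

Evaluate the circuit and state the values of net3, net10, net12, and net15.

net2 = NOT I5 = NOT false = true
net3 = I4 AND I5 = true AND false = false
net4 = net3 AND I0 = false AND true = false
net5 = net3 OR net2 = false OR true = true
net7 = I3 AND net4 AND net5 = true AND false AND true = false
net10 = net2 AND net4 = true AND false = false
net12 = net10 XOR net7 = false XOR false = false
net15 = net12 XOR net3 = false XOR false = false

net3 = false, net10 = false, net12 = false, net15 = false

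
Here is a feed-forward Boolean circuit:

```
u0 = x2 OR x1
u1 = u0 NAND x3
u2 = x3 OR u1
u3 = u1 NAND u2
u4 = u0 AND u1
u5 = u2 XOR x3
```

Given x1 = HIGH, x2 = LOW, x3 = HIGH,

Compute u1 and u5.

u1 = LOW, u5 = LOW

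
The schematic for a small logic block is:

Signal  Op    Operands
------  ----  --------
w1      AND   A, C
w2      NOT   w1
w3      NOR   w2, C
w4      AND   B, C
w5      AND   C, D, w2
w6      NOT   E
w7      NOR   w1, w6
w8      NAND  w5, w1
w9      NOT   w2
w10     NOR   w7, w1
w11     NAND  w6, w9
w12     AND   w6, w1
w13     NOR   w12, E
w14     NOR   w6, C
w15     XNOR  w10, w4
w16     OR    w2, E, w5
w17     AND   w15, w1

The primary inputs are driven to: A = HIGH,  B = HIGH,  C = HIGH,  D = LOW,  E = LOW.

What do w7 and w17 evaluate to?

w7 = LOW; w17 = LOW

w1 = A AND C = HIGH AND HIGH = HIGH
w4 = B AND C = HIGH AND HIGH = HIGH
w6 = NOT E = NOT LOW = HIGH
w7 = w1 NOR w6 = HIGH NOR HIGH = LOW
w10 = w7 NOR w1 = LOW NOR HIGH = LOW
w15 = w10 XNOR w4 = LOW XNOR HIGH = LOW
w17 = w15 AND w1 = LOW AND HIGH = LOW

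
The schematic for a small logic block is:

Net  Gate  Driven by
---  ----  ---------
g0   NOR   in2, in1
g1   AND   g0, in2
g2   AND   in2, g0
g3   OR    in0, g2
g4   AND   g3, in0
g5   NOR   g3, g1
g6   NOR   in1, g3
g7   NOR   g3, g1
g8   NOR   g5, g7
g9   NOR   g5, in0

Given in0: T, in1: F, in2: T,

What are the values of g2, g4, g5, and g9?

g0 = in2 NOR in1 = T NOR F = F
g1 = g0 AND in2 = F AND T = F
g2 = in2 AND g0 = T AND F = F
g3 = in0 OR g2 = T OR F = T
g4 = g3 AND in0 = T AND T = T
g5 = g3 NOR g1 = T NOR F = F
g9 = g5 NOR in0 = F NOR T = F

g2 = F, g4 = T, g5 = F, g9 = F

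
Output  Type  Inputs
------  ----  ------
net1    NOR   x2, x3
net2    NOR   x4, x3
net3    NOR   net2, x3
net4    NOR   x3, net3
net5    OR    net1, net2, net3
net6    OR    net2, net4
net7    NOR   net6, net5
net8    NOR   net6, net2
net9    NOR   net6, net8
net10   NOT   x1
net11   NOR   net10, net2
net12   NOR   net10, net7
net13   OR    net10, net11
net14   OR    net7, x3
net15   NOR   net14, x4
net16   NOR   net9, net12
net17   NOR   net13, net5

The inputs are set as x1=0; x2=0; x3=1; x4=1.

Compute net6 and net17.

net6 = 0; net17 = 0

net1 = x2 NOR x3 = 0 NOR 1 = 0
net2 = x4 NOR x3 = 1 NOR 1 = 0
net3 = net2 NOR x3 = 0 NOR 1 = 0
net4 = x3 NOR net3 = 1 NOR 0 = 0
net5 = net1 OR net2 OR net3 = 0 OR 0 OR 0 = 0
net6 = net2 OR net4 = 0 OR 0 = 0
net10 = NOT x1 = NOT 0 = 1
net11 = net10 NOR net2 = 1 NOR 0 = 0
net13 = net10 OR net11 = 1 OR 0 = 1
net17 = net13 NOR net5 = 1 NOR 0 = 0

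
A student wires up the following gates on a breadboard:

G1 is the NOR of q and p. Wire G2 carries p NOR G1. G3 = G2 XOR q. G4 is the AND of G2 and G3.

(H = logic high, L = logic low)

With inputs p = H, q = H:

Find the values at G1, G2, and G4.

G1 = L  G2 = L  G4 = L

G1 = q NOR p = H NOR H = L
G2 = p NOR G1 = H NOR L = L
G3 = G2 XOR q = L XOR H = H
G4 = G2 AND G3 = L AND H = L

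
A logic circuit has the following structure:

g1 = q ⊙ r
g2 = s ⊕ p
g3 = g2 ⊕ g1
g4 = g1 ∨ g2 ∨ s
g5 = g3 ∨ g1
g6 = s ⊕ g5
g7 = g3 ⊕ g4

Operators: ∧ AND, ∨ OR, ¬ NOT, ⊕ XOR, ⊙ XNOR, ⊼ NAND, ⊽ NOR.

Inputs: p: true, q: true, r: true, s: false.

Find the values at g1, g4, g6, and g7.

g1 = q XNOR r = true XNOR true = true
g2 = s XOR p = false XOR true = true
g3 = g2 XOR g1 = true XOR true = false
g4 = g1 OR g2 OR s = true OR true OR false = true
g5 = g3 OR g1 = false OR true = true
g6 = s XOR g5 = false XOR true = true
g7 = g3 XOR g4 = false XOR true = true

g1 = true  g4 = true  g6 = true  g7 = true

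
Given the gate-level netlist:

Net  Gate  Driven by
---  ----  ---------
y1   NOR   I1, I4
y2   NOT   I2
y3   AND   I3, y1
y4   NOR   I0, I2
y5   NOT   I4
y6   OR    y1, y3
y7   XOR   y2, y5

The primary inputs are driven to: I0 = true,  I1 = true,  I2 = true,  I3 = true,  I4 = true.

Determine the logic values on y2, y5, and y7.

y2 = false; y5 = false; y7 = false

y2 = NOT I2 = NOT true = false
y5 = NOT I4 = NOT true = false
y7 = y2 XOR y5 = false XOR false = false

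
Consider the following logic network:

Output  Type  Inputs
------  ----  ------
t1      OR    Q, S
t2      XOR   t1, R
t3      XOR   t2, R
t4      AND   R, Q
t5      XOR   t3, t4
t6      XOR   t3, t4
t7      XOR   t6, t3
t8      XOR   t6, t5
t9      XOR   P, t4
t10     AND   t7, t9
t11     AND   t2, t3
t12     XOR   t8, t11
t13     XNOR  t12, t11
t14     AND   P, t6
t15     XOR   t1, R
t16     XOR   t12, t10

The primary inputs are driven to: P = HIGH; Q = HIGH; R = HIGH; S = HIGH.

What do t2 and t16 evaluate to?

t2 = LOW  t16 = LOW

t1 = Q OR S = HIGH OR HIGH = HIGH
t2 = t1 XOR R = HIGH XOR HIGH = LOW
t3 = t2 XOR R = LOW XOR HIGH = HIGH
t4 = R AND Q = HIGH AND HIGH = HIGH
t5 = t3 XOR t4 = HIGH XOR HIGH = LOW
t6 = t3 XOR t4 = HIGH XOR HIGH = LOW
t7 = t6 XOR t3 = LOW XOR HIGH = HIGH
t8 = t6 XOR t5 = LOW XOR LOW = LOW
t9 = P XOR t4 = HIGH XOR HIGH = LOW
t10 = t7 AND t9 = HIGH AND LOW = LOW
t11 = t2 AND t3 = LOW AND HIGH = LOW
t12 = t8 XOR t11 = LOW XOR LOW = LOW
t16 = t12 XOR t10 = LOW XOR LOW = LOW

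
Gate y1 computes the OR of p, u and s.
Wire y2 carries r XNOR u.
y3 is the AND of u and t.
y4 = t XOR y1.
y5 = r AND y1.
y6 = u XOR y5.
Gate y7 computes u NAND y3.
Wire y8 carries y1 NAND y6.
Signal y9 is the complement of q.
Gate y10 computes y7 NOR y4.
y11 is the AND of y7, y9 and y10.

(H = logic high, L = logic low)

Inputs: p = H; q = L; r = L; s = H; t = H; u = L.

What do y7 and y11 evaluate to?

y1 = p OR u OR s = H OR L OR H = H
y3 = u AND t = L AND H = L
y4 = t XOR y1 = H XOR H = L
y7 = u NAND y3 = L NAND L = H
y9 = NOT q = NOT L = H
y10 = y7 NOR y4 = H NOR L = L
y11 = y7 AND y9 AND y10 = H AND H AND L = L

y7 = H, y11 = L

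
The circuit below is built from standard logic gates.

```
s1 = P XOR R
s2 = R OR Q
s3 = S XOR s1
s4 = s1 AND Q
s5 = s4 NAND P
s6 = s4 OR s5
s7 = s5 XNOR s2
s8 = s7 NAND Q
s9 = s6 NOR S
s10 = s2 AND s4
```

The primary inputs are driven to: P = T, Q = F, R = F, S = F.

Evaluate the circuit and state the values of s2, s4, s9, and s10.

s2 = F; s4 = F; s9 = F; s10 = F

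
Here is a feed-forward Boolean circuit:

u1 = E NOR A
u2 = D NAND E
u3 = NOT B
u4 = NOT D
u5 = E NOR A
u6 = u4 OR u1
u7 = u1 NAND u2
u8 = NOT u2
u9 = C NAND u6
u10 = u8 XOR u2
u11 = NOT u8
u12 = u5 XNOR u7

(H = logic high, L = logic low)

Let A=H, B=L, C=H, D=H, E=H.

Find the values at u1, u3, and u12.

u1 = E NOR A = H NOR H = L
u2 = D NAND E = H NAND H = L
u3 = NOT B = NOT L = H
u5 = E NOR A = H NOR H = L
u7 = u1 NAND u2 = L NAND L = H
u12 = u5 XNOR u7 = L XNOR H = L

u1 = L, u3 = H, u12 = L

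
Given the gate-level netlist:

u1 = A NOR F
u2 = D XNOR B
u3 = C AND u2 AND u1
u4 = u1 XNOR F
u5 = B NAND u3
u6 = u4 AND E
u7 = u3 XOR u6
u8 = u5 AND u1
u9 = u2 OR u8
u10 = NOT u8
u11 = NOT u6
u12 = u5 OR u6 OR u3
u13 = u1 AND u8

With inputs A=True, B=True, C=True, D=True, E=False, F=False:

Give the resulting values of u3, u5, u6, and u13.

u1 = A NOR F = True NOR False = False
u2 = D XNOR B = True XNOR True = True
u3 = C AND u2 AND u1 = True AND True AND False = False
u4 = u1 XNOR F = False XNOR False = True
u5 = B NAND u3 = True NAND False = True
u6 = u4 AND E = True AND False = False
u8 = u5 AND u1 = True AND False = False
u13 = u1 AND u8 = False AND False = False

u3 = False, u5 = True, u6 = False, u13 = False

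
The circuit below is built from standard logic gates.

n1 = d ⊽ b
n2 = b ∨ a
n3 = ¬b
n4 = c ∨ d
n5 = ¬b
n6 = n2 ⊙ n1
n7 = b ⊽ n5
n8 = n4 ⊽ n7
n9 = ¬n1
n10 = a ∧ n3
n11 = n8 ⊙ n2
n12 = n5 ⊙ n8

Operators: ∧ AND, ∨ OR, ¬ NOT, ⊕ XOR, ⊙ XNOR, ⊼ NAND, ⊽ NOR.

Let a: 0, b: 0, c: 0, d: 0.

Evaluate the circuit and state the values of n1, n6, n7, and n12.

n1 = 1, n6 = 0, n7 = 0, n12 = 1

n1 = d NOR b = 0 NOR 0 = 1
n2 = b OR a = 0 OR 0 = 0
n4 = c OR d = 0 OR 0 = 0
n5 = NOT b = NOT 0 = 1
n6 = n2 XNOR n1 = 0 XNOR 1 = 0
n7 = b NOR n5 = 0 NOR 1 = 0
n8 = n4 NOR n7 = 0 NOR 0 = 1
n12 = n5 XNOR n8 = 1 XNOR 1 = 1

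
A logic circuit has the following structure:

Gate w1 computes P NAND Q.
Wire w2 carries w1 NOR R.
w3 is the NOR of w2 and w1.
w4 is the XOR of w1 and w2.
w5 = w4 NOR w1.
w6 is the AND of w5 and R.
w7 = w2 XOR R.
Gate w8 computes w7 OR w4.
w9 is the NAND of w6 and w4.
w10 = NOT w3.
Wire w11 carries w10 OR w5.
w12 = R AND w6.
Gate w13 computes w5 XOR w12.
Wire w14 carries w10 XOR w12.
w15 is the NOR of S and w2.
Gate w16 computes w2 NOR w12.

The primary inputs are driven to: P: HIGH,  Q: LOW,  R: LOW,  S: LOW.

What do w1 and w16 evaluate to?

w1 = P NAND Q = HIGH NAND LOW = HIGH
w2 = w1 NOR R = HIGH NOR LOW = LOW
w4 = w1 XOR w2 = HIGH XOR LOW = HIGH
w5 = w4 NOR w1 = HIGH NOR HIGH = LOW
w6 = w5 AND R = LOW AND LOW = LOW
w12 = R AND w6 = LOW AND LOW = LOW
w16 = w2 NOR w12 = LOW NOR LOW = HIGH

w1 = HIGH; w16 = HIGH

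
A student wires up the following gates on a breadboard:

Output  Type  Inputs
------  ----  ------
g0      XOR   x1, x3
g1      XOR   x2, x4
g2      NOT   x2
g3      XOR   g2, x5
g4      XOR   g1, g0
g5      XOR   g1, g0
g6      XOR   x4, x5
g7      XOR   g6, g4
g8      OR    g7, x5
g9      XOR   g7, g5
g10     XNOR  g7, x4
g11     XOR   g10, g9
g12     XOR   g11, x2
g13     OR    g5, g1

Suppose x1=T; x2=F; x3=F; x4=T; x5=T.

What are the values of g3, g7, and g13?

g3 = F  g7 = F  g13 = T

g0 = x1 XOR x3 = T XOR F = T
g1 = x2 XOR x4 = F XOR T = T
g2 = NOT x2 = NOT F = T
g3 = g2 XOR x5 = T XOR T = F
g4 = g1 XOR g0 = T XOR T = F
g5 = g1 XOR g0 = T XOR T = F
g6 = x4 XOR x5 = T XOR T = F
g7 = g6 XOR g4 = F XOR F = F
g13 = g5 OR g1 = F OR T = T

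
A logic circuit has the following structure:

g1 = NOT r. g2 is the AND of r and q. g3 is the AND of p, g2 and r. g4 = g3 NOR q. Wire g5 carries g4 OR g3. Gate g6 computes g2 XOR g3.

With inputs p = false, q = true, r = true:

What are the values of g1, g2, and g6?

g1 = false  g2 = true  g6 = true

g1 = NOT r = NOT true = false
g2 = r AND q = true AND true = true
g3 = p AND g2 AND r = false AND true AND true = false
g6 = g2 XOR g3 = true XOR false = true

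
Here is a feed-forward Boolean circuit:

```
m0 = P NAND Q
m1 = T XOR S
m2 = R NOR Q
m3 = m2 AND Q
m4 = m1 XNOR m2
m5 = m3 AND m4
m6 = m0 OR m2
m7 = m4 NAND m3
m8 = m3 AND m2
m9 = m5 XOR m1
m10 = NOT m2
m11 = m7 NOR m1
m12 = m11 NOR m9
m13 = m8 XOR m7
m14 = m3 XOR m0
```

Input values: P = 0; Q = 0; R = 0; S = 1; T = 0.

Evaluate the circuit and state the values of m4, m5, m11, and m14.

m4 = 1, m5 = 0, m11 = 0, m14 = 1

m0 = P NAND Q = 0 NAND 0 = 1
m1 = T XOR S = 0 XOR 1 = 1
m2 = R NOR Q = 0 NOR 0 = 1
m3 = m2 AND Q = 1 AND 0 = 0
m4 = m1 XNOR m2 = 1 XNOR 1 = 1
m5 = m3 AND m4 = 0 AND 1 = 0
m7 = m4 NAND m3 = 1 NAND 0 = 1
m11 = m7 NOR m1 = 1 NOR 1 = 0
m14 = m3 XOR m0 = 0 XOR 1 = 1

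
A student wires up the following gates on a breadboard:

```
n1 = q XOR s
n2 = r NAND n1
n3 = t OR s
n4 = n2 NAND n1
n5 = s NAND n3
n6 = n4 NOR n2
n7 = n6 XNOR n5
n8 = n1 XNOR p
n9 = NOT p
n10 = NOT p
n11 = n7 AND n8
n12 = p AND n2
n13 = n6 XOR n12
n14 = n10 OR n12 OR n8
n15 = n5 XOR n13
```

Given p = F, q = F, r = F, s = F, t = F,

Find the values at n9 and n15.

n1 = q XOR s = F XOR F = F
n2 = r NAND n1 = F NAND F = T
n3 = t OR s = F OR F = F
n4 = n2 NAND n1 = T NAND F = T
n5 = s NAND n3 = F NAND F = T
n6 = n4 NOR n2 = T NOR T = F
n9 = NOT p = NOT F = T
n12 = p AND n2 = F AND T = F
n13 = n6 XOR n12 = F XOR F = F
n15 = n5 XOR n13 = T XOR F = T

n9 = T, n15 = T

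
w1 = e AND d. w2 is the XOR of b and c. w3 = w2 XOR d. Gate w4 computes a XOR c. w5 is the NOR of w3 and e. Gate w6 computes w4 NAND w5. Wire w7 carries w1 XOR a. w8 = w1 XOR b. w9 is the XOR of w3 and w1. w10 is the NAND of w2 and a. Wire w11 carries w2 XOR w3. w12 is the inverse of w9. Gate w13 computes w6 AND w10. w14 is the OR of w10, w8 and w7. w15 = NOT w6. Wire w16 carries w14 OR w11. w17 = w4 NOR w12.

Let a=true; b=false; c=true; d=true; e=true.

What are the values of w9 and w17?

w9 = true, w17 = true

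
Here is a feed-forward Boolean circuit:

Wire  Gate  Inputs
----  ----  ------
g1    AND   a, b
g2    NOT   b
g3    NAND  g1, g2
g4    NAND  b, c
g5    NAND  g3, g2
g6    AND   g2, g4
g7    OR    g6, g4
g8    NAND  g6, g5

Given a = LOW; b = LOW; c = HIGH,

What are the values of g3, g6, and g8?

g3 = HIGH, g6 = HIGH, g8 = HIGH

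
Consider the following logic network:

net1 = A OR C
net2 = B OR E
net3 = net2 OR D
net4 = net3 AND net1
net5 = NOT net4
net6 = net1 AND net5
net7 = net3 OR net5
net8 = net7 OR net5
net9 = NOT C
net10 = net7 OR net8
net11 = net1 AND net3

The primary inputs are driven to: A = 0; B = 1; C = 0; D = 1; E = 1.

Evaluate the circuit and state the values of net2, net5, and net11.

net1 = A OR C = 0 OR 0 = 0
net2 = B OR E = 1 OR 1 = 1
net3 = net2 OR D = 1 OR 1 = 1
net4 = net3 AND net1 = 1 AND 0 = 0
net5 = NOT net4 = NOT 0 = 1
net11 = net1 AND net3 = 0 AND 1 = 0

net2 = 1; net5 = 1; net11 = 0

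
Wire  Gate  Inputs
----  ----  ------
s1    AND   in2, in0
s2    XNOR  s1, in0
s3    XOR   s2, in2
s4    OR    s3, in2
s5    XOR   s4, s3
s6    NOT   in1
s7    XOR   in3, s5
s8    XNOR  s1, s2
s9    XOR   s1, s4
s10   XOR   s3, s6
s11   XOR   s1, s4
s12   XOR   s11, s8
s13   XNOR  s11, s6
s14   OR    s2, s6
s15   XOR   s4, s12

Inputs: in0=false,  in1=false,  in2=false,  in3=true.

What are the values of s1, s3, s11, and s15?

s1 = false  s3 = true  s11 = true  s15 = false

s1 = in2 AND in0 = false AND false = false
s2 = s1 XNOR in0 = false XNOR false = true
s3 = s2 XOR in2 = true XOR false = true
s4 = s3 OR in2 = true OR false = true
s8 = s1 XNOR s2 = false XNOR true = false
s11 = s1 XOR s4 = false XOR true = true
s12 = s11 XOR s8 = true XOR false = true
s15 = s4 XOR s12 = true XOR true = false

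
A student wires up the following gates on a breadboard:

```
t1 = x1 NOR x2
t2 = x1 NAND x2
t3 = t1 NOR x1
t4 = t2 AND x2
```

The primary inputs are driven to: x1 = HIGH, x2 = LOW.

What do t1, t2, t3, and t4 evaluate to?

t1 = x1 NOR x2 = HIGH NOR LOW = LOW
t2 = x1 NAND x2 = HIGH NAND LOW = HIGH
t3 = t1 NOR x1 = LOW NOR HIGH = LOW
t4 = t2 AND x2 = HIGH AND LOW = LOW

t1 = LOW, t2 = HIGH, t3 = LOW, t4 = LOW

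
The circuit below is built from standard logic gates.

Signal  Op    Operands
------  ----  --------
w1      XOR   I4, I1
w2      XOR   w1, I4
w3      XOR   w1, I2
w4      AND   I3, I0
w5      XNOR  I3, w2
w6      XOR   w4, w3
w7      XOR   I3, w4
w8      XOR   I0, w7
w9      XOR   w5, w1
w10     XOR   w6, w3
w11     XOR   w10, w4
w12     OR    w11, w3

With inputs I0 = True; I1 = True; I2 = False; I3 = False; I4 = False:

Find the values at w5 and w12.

w1 = I4 XOR I1 = False XOR True = True
w2 = w1 XOR I4 = True XOR False = True
w3 = w1 XOR I2 = True XOR False = True
w4 = I3 AND I0 = False AND True = False
w5 = I3 XNOR w2 = False XNOR True = False
w6 = w4 XOR w3 = False XOR True = True
w10 = w6 XOR w3 = True XOR True = False
w11 = w10 XOR w4 = False XOR False = False
w12 = w11 OR w3 = False OR True = True

w5 = False; w12 = True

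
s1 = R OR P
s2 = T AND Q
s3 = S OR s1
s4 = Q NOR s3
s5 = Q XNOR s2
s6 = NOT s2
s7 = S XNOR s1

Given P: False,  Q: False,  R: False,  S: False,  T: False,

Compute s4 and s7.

s4 = True; s7 = True

s1 = R OR P = False OR False = False
s3 = S OR s1 = False OR False = False
s4 = Q NOR s3 = False NOR False = True
s7 = S XNOR s1 = False XNOR False = True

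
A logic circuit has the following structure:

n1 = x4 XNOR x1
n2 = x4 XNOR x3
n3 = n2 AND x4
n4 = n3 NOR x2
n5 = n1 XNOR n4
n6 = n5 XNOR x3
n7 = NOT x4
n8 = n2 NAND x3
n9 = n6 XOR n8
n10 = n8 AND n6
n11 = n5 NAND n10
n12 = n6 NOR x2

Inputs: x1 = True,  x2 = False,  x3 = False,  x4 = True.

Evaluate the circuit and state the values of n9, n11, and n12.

n1 = x4 XNOR x1 = True XNOR True = True
n2 = x4 XNOR x3 = True XNOR False = False
n3 = n2 AND x4 = False AND True = False
n4 = n3 NOR x2 = False NOR False = True
n5 = n1 XNOR n4 = True XNOR True = True
n6 = n5 XNOR x3 = True XNOR False = False
n8 = n2 NAND x3 = False NAND False = True
n9 = n6 XOR n8 = False XOR True = True
n10 = n8 AND n6 = True AND False = False
n11 = n5 NAND n10 = True NAND False = True
n12 = n6 NOR x2 = False NOR False = True

n9 = True  n11 = True  n12 = True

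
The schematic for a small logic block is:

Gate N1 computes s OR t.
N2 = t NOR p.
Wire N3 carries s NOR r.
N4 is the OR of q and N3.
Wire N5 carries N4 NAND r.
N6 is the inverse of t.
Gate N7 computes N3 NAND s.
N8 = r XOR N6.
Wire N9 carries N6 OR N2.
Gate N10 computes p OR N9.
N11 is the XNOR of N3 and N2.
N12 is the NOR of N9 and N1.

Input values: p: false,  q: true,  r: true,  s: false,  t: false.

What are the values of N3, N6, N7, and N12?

N3 = false, N6 = true, N7 = true, N12 = false

N1 = s OR t = false OR false = false
N2 = t NOR p = false NOR false = true
N3 = s NOR r = false NOR true = false
N6 = NOT t = NOT false = true
N7 = N3 NAND s = false NAND false = true
N9 = N6 OR N2 = true OR true = true
N12 = N9 NOR N1 = true NOR false = false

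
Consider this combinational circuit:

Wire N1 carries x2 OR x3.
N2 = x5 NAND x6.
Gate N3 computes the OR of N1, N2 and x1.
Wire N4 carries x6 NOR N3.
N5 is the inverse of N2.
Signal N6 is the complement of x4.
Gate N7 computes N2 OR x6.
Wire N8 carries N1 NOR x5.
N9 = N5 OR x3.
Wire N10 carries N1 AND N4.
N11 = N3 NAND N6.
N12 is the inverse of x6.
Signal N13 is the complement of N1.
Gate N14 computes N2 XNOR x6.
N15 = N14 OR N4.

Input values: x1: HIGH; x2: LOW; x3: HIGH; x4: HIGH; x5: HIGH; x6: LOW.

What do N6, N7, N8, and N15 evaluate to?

N1 = x2 OR x3 = LOW OR HIGH = HIGH
N2 = x5 NAND x6 = HIGH NAND LOW = HIGH
N3 = N1 OR N2 OR x1 = HIGH OR HIGH OR HIGH = HIGH
N4 = x6 NOR N3 = LOW NOR HIGH = LOW
N6 = NOT x4 = NOT HIGH = LOW
N7 = N2 OR x6 = HIGH OR LOW = HIGH
N8 = N1 NOR x5 = HIGH NOR HIGH = LOW
N14 = N2 XNOR x6 = HIGH XNOR LOW = LOW
N15 = N14 OR N4 = LOW OR LOW = LOW

N6 = LOW, N7 = HIGH, N8 = LOW, N15 = LOW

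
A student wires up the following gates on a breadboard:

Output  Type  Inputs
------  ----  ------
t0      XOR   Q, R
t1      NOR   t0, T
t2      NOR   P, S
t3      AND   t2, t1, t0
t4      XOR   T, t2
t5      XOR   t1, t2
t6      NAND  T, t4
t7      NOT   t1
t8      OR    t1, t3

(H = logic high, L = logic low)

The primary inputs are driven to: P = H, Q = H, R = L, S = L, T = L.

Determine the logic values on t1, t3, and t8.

t1 = L, t3 = L, t8 = L

t0 = Q XOR R = H XOR L = H
t1 = t0 NOR T = H NOR L = L
t2 = P NOR S = H NOR L = L
t3 = t2 AND t1 AND t0 = L AND L AND H = L
t8 = t1 OR t3 = L OR L = L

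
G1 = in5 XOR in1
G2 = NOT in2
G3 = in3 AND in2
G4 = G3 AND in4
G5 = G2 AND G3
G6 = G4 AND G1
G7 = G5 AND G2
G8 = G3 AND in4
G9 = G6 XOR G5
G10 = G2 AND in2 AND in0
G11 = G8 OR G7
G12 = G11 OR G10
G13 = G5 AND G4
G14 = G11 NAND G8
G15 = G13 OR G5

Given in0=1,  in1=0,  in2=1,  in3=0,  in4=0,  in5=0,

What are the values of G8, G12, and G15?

G8 = 0, G12 = 0, G15 = 0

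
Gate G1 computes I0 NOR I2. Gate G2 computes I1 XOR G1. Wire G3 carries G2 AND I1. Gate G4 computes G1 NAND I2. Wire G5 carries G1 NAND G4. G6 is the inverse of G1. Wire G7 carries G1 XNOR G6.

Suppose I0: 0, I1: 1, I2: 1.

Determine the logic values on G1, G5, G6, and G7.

G1 = 0, G5 = 1, G6 = 1, G7 = 0

G1 = I0 NOR I2 = 0 NOR 1 = 0
G4 = G1 NAND I2 = 0 NAND 1 = 1
G5 = G1 NAND G4 = 0 NAND 1 = 1
G6 = NOT G1 = NOT 0 = 1
G7 = G1 XNOR G6 = 0 XNOR 1 = 0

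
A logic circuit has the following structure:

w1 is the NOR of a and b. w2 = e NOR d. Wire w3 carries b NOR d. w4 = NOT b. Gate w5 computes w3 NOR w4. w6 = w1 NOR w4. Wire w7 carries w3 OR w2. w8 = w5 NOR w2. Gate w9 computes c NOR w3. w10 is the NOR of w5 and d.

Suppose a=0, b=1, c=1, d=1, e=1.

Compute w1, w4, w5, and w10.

w1 = a NOR b = 0 NOR 1 = 0
w3 = b NOR d = 1 NOR 1 = 0
w4 = NOT b = NOT 1 = 0
w5 = w3 NOR w4 = 0 NOR 0 = 1
w10 = w5 NOR d = 1 NOR 1 = 0

w1 = 0, w4 = 0, w5 = 1, w10 = 0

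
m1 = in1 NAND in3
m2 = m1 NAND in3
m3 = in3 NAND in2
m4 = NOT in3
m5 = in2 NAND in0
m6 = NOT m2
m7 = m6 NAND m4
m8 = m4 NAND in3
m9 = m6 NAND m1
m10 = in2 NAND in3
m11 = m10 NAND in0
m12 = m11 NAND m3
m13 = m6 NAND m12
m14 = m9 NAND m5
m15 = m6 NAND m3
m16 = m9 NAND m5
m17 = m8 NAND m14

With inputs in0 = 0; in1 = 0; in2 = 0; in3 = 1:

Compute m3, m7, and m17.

m3 = 1  m7 = 1  m17 = 0

m1 = in1 NAND in3 = 0 NAND 1 = 1
m2 = m1 NAND in3 = 1 NAND 1 = 0
m3 = in3 NAND in2 = 1 NAND 0 = 1
m4 = NOT in3 = NOT 1 = 0
m5 = in2 NAND in0 = 0 NAND 0 = 1
m6 = NOT m2 = NOT 0 = 1
m7 = m6 NAND m4 = 1 NAND 0 = 1
m8 = m4 NAND in3 = 0 NAND 1 = 1
m9 = m6 NAND m1 = 1 NAND 1 = 0
m14 = m9 NAND m5 = 0 NAND 1 = 1
m17 = m8 NAND m14 = 1 NAND 1 = 0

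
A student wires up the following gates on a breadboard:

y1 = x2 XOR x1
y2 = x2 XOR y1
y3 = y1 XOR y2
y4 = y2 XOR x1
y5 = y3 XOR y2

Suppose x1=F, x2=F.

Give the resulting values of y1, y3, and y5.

y1 = F  y3 = F  y5 = F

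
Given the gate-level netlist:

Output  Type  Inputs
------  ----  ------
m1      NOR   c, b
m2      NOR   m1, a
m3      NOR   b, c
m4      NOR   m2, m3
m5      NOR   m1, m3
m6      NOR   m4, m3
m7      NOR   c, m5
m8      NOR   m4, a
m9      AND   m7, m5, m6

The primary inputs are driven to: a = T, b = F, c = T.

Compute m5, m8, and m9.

m5 = T, m8 = F, m9 = F

m1 = c NOR b = T NOR F = F
m2 = m1 NOR a = F NOR T = F
m3 = b NOR c = F NOR T = F
m4 = m2 NOR m3 = F NOR F = T
m5 = m1 NOR m3 = F NOR F = T
m6 = m4 NOR m3 = T NOR F = F
m7 = c NOR m5 = T NOR T = F
m8 = m4 NOR a = T NOR T = F
m9 = m7 AND m5 AND m6 = F AND T AND F = F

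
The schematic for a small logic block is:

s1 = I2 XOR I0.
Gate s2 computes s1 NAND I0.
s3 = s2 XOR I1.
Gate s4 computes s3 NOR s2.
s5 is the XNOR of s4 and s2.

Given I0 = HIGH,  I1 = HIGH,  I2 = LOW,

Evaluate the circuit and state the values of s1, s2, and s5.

s1 = I2 XOR I0 = LOW XOR HIGH = HIGH
s2 = s1 NAND I0 = HIGH NAND HIGH = LOW
s3 = s2 XOR I1 = LOW XOR HIGH = HIGH
s4 = s3 NOR s2 = HIGH NOR LOW = LOW
s5 = s4 XNOR s2 = LOW XNOR LOW = HIGH

s1 = HIGH; s2 = LOW; s5 = HIGH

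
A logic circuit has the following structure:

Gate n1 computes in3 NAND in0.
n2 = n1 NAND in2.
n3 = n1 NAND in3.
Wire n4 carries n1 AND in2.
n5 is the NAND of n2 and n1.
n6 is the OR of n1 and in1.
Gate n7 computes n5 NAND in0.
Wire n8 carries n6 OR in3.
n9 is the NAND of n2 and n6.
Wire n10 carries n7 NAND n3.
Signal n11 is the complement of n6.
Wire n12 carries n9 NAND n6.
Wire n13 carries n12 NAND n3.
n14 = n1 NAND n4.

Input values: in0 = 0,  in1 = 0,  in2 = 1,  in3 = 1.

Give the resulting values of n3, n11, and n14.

n3 = 0, n11 = 0, n14 = 0

n1 = in3 NAND in0 = 1 NAND 0 = 1
n3 = n1 NAND in3 = 1 NAND 1 = 0
n4 = n1 AND in2 = 1 AND 1 = 1
n6 = n1 OR in1 = 1 OR 0 = 1
n11 = NOT n6 = NOT 1 = 0
n14 = n1 NAND n4 = 1 NAND 1 = 0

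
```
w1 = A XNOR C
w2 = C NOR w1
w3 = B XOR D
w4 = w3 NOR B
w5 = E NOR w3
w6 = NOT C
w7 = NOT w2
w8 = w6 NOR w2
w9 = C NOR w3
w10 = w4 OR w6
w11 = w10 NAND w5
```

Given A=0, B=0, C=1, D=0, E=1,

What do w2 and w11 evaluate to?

w2 = 0, w11 = 1

w1 = A XNOR C = 0 XNOR 1 = 0
w2 = C NOR w1 = 1 NOR 0 = 0
w3 = B XOR D = 0 XOR 0 = 0
w4 = w3 NOR B = 0 NOR 0 = 1
w5 = E NOR w3 = 1 NOR 0 = 0
w6 = NOT C = NOT 1 = 0
w10 = w4 OR w6 = 1 OR 0 = 1
w11 = w10 NAND w5 = 1 NAND 0 = 1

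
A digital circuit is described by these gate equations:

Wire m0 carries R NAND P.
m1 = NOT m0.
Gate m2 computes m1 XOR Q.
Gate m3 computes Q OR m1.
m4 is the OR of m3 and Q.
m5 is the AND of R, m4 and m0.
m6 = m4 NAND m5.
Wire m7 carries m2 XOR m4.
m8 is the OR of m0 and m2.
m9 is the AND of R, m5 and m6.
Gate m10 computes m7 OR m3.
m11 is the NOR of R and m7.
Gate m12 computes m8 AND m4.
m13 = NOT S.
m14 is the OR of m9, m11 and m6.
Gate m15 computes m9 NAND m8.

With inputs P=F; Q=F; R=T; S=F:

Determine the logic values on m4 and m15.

m4 = F, m15 = T

m0 = R NAND P = T NAND F = T
m1 = NOT m0 = NOT T = F
m2 = m1 XOR Q = F XOR F = F
m3 = Q OR m1 = F OR F = F
m4 = m3 OR Q = F OR F = F
m5 = R AND m4 AND m0 = T AND F AND T = F
m6 = m4 NAND m5 = F NAND F = T
m8 = m0 OR m2 = T OR F = T
m9 = R AND m5 AND m6 = T AND F AND T = F
m15 = m9 NAND m8 = F NAND T = T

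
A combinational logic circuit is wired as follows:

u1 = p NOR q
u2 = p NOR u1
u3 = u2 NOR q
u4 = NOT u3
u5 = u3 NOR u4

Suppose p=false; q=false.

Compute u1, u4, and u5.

u1 = true  u4 = false  u5 = false

u1 = p NOR q = false NOR false = true
u2 = p NOR u1 = false NOR true = false
u3 = u2 NOR q = false NOR false = true
u4 = NOT u3 = NOT true = false
u5 = u3 NOR u4 = true NOR false = false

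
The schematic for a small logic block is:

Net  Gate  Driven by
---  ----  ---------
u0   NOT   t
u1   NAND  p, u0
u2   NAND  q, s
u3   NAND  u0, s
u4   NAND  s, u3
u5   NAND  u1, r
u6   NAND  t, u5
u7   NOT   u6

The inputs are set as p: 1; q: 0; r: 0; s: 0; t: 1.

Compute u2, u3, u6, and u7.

u2 = 1; u3 = 1; u6 = 0; u7 = 1

u0 = NOT t = NOT 1 = 0
u1 = p NAND u0 = 1 NAND 0 = 1
u2 = q NAND s = 0 NAND 0 = 1
u3 = u0 NAND s = 0 NAND 0 = 1
u5 = u1 NAND r = 1 NAND 0 = 1
u6 = t NAND u5 = 1 NAND 1 = 0
u7 = NOT u6 = NOT 0 = 1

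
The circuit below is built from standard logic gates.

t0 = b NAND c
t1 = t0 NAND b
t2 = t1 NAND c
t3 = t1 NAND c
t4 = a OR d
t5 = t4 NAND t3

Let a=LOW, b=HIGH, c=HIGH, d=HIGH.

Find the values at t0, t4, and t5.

t0 = LOW, t4 = HIGH, t5 = HIGH

t0 = b NAND c = HIGH NAND HIGH = LOW
t1 = t0 NAND b = LOW NAND HIGH = HIGH
t3 = t1 NAND c = HIGH NAND HIGH = LOW
t4 = a OR d = LOW OR HIGH = HIGH
t5 = t4 NAND t3 = HIGH NAND LOW = HIGH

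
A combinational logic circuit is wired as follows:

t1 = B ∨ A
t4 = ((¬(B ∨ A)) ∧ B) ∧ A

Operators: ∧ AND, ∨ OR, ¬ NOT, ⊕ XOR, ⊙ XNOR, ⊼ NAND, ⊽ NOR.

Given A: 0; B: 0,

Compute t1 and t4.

t1 = 0; t4 = 0

t1 = 0 ∨ 0 = 0
t4 = ((¬(0 ∨ 0)) ∧ 0) ∧ 0 = 0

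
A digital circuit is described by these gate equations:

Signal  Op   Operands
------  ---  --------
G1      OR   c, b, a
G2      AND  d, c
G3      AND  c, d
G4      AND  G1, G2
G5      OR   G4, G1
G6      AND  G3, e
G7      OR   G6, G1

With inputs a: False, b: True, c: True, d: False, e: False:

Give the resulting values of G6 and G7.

G1 = c OR b OR a = True OR True OR False = True
G3 = c AND d = True AND False = False
G6 = G3 AND e = False AND False = False
G7 = G6 OR G1 = False OR True = True

G6 = False  G7 = True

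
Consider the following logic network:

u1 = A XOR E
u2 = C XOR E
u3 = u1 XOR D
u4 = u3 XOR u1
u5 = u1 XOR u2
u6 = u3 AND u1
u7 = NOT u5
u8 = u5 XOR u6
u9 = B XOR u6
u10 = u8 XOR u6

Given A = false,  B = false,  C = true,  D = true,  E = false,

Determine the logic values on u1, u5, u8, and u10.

u1 = false  u5 = true  u8 = true  u10 = true

u1 = A XOR E = false XOR false = false
u2 = C XOR E = true XOR false = true
u3 = u1 XOR D = false XOR true = true
u5 = u1 XOR u2 = false XOR true = true
u6 = u3 AND u1 = true AND false = false
u8 = u5 XOR u6 = true XOR false = true
u10 = u8 XOR u6 = true XOR false = true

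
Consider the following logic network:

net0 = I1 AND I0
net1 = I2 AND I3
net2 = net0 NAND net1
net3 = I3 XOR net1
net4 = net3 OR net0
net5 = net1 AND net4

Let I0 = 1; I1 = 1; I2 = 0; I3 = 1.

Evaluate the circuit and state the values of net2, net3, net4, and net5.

net0 = I1 AND I0 = 1 AND 1 = 1
net1 = I2 AND I3 = 0 AND 1 = 0
net2 = net0 NAND net1 = 1 NAND 0 = 1
net3 = I3 XOR net1 = 1 XOR 0 = 1
net4 = net3 OR net0 = 1 OR 1 = 1
net5 = net1 AND net4 = 0 AND 1 = 0

net2 = 1  net3 = 1  net4 = 1  net5 = 0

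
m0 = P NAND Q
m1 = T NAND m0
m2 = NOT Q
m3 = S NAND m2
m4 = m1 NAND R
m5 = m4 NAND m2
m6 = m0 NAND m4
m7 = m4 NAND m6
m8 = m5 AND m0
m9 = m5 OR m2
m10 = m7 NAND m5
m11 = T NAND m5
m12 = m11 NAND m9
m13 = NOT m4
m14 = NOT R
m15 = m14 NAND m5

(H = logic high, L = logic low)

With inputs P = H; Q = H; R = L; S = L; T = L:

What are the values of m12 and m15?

m0 = P NAND Q = H NAND H = L
m1 = T NAND m0 = L NAND L = H
m2 = NOT Q = NOT H = L
m4 = m1 NAND R = H NAND L = H
m5 = m4 NAND m2 = H NAND L = H
m9 = m5 OR m2 = H OR L = H
m11 = T NAND m5 = L NAND H = H
m12 = m11 NAND m9 = H NAND H = L
m14 = NOT R = NOT L = H
m15 = m14 NAND m5 = H NAND H = L

m12 = L; m15 = L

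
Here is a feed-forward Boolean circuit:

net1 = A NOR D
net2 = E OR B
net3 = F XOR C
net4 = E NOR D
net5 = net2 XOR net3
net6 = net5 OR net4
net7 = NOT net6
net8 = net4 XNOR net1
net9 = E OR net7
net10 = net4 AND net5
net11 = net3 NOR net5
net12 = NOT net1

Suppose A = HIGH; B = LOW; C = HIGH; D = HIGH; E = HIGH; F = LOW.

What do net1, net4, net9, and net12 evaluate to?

net1 = LOW, net4 = LOW, net9 = HIGH, net12 = HIGH

net1 = A NOR D = HIGH NOR HIGH = LOW
net2 = E OR B = HIGH OR LOW = HIGH
net3 = F XOR C = LOW XOR HIGH = HIGH
net4 = E NOR D = HIGH NOR HIGH = LOW
net5 = net2 XOR net3 = HIGH XOR HIGH = LOW
net6 = net5 OR net4 = LOW OR LOW = LOW
net7 = NOT net6 = NOT LOW = HIGH
net9 = E OR net7 = HIGH OR HIGH = HIGH
net12 = NOT net1 = NOT LOW = HIGH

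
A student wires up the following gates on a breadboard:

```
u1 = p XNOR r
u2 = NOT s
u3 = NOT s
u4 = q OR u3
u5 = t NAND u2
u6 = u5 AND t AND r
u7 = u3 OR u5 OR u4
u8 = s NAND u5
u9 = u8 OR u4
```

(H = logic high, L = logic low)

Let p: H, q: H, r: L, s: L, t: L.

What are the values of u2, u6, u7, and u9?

u2 = H, u6 = L, u7 = H, u9 = H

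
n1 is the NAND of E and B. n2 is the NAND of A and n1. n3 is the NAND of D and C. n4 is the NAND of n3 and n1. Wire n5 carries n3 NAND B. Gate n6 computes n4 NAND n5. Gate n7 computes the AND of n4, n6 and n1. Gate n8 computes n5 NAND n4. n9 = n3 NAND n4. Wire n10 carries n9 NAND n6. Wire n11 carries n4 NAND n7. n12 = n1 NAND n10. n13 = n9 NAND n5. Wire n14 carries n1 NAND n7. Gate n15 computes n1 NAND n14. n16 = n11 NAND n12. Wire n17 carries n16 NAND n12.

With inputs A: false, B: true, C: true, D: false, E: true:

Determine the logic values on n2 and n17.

n1 = E NAND B = true NAND true = false
n2 = A NAND n1 = false NAND false = true
n3 = D NAND C = false NAND true = true
n4 = n3 NAND n1 = true NAND false = true
n5 = n3 NAND B = true NAND true = false
n6 = n4 NAND n5 = true NAND false = true
n7 = n4 AND n6 AND n1 = true AND true AND false = false
n9 = n3 NAND n4 = true NAND true = false
n10 = n9 NAND n6 = false NAND true = true
n11 = n4 NAND n7 = true NAND false = true
n12 = n1 NAND n10 = false NAND true = true
n16 = n11 NAND n12 = true NAND true = false
n17 = n16 NAND n12 = false NAND true = true

n2 = true; n17 = true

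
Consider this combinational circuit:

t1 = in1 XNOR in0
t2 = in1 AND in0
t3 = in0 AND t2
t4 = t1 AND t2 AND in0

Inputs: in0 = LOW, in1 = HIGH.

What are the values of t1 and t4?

t1 = in1 XNOR in0 = HIGH XNOR LOW = LOW
t2 = in1 AND in0 = HIGH AND LOW = LOW
t4 = t1 AND t2 AND in0 = LOW AND LOW AND LOW = LOW

t1 = LOW  t4 = LOW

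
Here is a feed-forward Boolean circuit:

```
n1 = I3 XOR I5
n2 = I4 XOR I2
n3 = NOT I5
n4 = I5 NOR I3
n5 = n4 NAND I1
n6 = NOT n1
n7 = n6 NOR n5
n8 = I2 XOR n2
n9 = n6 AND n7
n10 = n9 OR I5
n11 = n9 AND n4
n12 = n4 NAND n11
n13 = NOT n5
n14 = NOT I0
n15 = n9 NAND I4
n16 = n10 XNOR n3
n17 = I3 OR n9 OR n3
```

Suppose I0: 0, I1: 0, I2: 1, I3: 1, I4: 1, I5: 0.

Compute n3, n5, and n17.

n3 = 1, n5 = 1, n17 = 1

n1 = I3 XOR I5 = 1 XOR 0 = 1
n3 = NOT I5 = NOT 0 = 1
n4 = I5 NOR I3 = 0 NOR 1 = 0
n5 = n4 NAND I1 = 0 NAND 0 = 1
n6 = NOT n1 = NOT 1 = 0
n7 = n6 NOR n5 = 0 NOR 1 = 0
n9 = n6 AND n7 = 0 AND 0 = 0
n17 = I3 OR n9 OR n3 = 1 OR 0 OR 1 = 1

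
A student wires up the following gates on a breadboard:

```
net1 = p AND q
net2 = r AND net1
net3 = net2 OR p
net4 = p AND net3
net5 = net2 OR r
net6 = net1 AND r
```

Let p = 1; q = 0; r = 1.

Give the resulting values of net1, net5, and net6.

net1 = 0, net5 = 1, net6 = 0

net1 = p AND q = 1 AND 0 = 0
net2 = r AND net1 = 1 AND 0 = 0
net5 = net2 OR r = 0 OR 1 = 1
net6 = net1 AND r = 0 AND 1 = 0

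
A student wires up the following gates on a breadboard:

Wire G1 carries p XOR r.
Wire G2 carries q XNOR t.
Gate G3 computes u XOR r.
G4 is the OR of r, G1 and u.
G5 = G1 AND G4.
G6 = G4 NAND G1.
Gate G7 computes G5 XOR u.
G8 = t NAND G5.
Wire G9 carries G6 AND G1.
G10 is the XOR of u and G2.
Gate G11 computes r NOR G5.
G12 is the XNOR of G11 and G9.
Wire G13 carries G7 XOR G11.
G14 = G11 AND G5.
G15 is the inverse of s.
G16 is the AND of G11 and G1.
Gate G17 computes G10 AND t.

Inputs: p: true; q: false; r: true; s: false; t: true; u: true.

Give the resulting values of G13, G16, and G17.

G13 = true, G16 = false, G17 = true

G1 = p XOR r = true XOR true = false
G2 = q XNOR t = false XNOR true = false
G4 = r OR G1 OR u = true OR false OR true = true
G5 = G1 AND G4 = false AND true = false
G7 = G5 XOR u = false XOR true = true
G10 = u XOR G2 = true XOR false = true
G11 = r NOR G5 = true NOR false = false
G13 = G7 XOR G11 = true XOR false = true
G16 = G11 AND G1 = false AND false = false
G17 = G10 AND t = true AND true = true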